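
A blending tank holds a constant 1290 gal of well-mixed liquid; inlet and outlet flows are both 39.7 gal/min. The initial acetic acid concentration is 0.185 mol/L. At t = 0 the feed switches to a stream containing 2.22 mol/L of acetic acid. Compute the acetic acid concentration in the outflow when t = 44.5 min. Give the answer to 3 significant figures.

1.70 mol/L

Transient balance on the dissolved component: V dC/dt = Q(C_in − C).
So dC/dt = (C_in − C)/τ with τ = V/Q = 1290/39.7 = 32.494 min.
This is linear first-order; C(t) = C_in + (C₀ − C_in) e^(−t/τ).
C(44.5) = 2.22 + (0.185 − 2.22)·e^(−44.5/32.494) = 2.22 + (-2.0350)·0.25424 = 1.7026 mol/L.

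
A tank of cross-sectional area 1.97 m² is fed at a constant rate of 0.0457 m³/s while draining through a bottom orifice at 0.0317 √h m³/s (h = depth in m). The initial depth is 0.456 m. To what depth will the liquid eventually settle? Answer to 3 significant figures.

Level balance: A dh/dt = 0.0457 − 0.0317 √h. Setting dh/dt = 0:
Q_in = 0.0317 √h_ss ⇒ √h_ss = 0.0457/0.0317 = 1.4416.
h_ss = 1.4416² = 2.0783 m. (Since h₀ = 0.456 m < h_ss, the level will rise toward this value.)

2.08 m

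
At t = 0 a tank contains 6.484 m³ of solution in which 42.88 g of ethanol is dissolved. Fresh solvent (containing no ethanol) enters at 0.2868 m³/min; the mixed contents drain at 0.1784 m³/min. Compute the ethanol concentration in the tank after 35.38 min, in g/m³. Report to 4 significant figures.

1.934 g/m³

Let m(t) be the amount of ethanol. Volume: V(t) = V₀ + (Q_in − Q_out) t = 6.484 + 0.108400 t; V(35.38) = 10.3192 m³.
Solute balance: dm/dt = 0 − Q_out C = −Q_out m/V(t).
Separate: dm/m = −Q_out dt/V(t) ⇒ ln(m/m₀) = −(Q_out/(Q_in−Q_out)) ln(V/V₀).
m = m₀ (V₀/V)^(Q_out/(Q_in−Q_out)) = 42.88 × (6.484/10.3192)^(1.64576) = 19.9589 g.
C = m/V = 19.9589/10.3192 = 1.93415 g/m³.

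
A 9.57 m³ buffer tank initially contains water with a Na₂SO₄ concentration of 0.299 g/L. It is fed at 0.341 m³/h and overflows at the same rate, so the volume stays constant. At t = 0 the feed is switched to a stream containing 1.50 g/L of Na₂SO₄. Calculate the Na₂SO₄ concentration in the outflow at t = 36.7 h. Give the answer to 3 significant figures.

1.18 g/L

Species balance on the tank: V dC/dt = Q(C_in − C).
So dC/dt = (C_in − C)/τ with τ = V/Q = 9.57/0.341 = 28.065 h.
Integrating: C(t) = C_in + (C₀ − C_in) e^(−t/τ).
C(36.7) = 1.50 + (0.299 − 1.50)·e^(−36.7/28.065) = 1.50 + (-1.2010)·0.27044 = 1.1752 g/L.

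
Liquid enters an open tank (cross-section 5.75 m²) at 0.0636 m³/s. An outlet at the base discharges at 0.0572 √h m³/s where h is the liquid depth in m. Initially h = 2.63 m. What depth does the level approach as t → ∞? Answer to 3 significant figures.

1.24 m

Unsteady balance on liquid volume: A dh/dt = Q_in − 0.0572 √h. At steady state dh/dt = 0:
Q_in = 0.0572 √h_ss ⇒ √h_ss = 0.0636/0.0572 = 1.1119.
h_ss = 1.1119² = 1.2363 m. (Since h₀ = 2.63 m > h_ss, the level will fall toward this value.)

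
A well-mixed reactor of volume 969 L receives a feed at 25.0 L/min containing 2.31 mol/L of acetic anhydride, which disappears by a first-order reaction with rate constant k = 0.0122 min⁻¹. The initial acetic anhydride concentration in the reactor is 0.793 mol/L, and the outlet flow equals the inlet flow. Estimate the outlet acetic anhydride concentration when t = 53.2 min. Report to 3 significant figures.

1.47 mol/L

V dC/dt = Q(C_in − C) − k V C.
This is linear with rate a = Q/V + k = 0.038000 min⁻¹.
C_ss = Q C_in/(Q + kV) = 1.5684 mol/L; C(t) = C_ss + (C₀ − C_ss) e^(−a t).
C(53.2) = 1.5684 + (-0.77536)·e^(−0.038000·53.2) = 1.5684 + (-0.77536)·0.13244 = 1.4657 mol/L.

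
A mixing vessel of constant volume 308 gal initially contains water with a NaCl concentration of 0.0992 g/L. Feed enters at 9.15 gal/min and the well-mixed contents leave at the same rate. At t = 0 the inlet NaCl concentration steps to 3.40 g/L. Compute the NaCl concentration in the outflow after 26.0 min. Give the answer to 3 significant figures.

Accumulation = in − out for the solute gives V dC/dt = Q(C_in − C).
So dC/dt = (C_in − C)/τ with τ = V/Q = 308/9.15 = 33.661 min.
Solution: C(t) = C_in + (C₀ − C_in) e^(−t/τ).
C(26.0) = 3.40 + (0.0992 − 3.40)·e^(−26.0/33.661) = 3.40 + (-3.3008)·0.46190 = 1.8754 g/L.

1.88 g/L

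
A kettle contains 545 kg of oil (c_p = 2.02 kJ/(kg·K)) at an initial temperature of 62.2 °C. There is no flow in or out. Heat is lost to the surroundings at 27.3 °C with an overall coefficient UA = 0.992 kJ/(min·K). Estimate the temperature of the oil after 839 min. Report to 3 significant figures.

M c_p dT/dt = −UA(T − T_amb).
dT/dt = (T_ss − T)/τ with T_ss = T_amb = 27.300 °C, τ = M c_p/UA = 545·2.02/0.992 = 1109.8 min.
Integrating: T(t) = T_ss + (T₀ − T_ss) e^(−t/τ).
T(839) = 27.300 + (34.900)·0.46954 = 43.687 °C.

43.7 °C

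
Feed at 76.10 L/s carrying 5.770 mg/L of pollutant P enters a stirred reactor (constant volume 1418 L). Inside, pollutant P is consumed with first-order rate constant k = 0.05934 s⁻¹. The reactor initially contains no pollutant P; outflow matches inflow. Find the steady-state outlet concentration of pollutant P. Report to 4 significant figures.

2.740 mg/L

V dC/dt = Q(C_in − C) − k V C.
At steady state: 0 = Q C_in − (Q + kV) C_ss, so C_ss = Q C_in/(Q + kV).
C_ss = 76.10·5.770/(76.10 + 0.05934·1418) = 439.097/160.244 = 2.74018 mg/L.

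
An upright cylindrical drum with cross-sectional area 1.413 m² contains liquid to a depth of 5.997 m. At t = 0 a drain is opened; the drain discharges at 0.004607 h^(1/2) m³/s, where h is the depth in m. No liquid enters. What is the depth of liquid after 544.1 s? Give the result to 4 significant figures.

2.439 m

A dh/dt = −Q_out = −0.004607 √h.
Separate and integrate: 2(√h − √h₀) = −(0.004607/A) t.
√h = √5.997 − 0.004607·544.1/(2·1.413) = 2.44888 − 0.887002 = 1.56187.
h = 1.56187² = 2.43945 m.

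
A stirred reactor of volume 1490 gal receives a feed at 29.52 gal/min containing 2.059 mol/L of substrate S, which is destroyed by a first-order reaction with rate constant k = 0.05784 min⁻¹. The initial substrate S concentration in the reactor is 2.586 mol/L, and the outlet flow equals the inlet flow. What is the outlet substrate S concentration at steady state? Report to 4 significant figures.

0.5253 mol/L

Accumulation = in − out − consumed: V dC/dt = Q C_in − Q C − k V C.
At steady state: 0 = Q C_in − (Q + kV) C_ss, so C_ss = Q C_in/(Q + kV).
C_ss = 29.52·2.059/(29.52 + 0.05784·1490) = 60.7817/115.702 = 0.525331 mol/L.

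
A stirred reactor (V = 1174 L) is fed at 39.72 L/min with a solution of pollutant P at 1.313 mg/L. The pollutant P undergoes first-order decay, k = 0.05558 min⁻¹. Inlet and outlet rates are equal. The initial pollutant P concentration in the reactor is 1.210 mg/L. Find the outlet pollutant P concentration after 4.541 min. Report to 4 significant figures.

0.9720 mg/L

Species balance: V dC/dt = Q C_in − Q C − k V C.
dC/dt = (Q/V) C_in − (Q/V + k) C; effective rate a = Q/V + k = 0.0338330 + 0.05558 = 0.0894130 min⁻¹.
C_ss = Q C_in/(Q + kV) = 0.496827 mg/L; C(t) = C_ss + (C₀ − C_ss) e^(−a t).
C(4.541) = 0.496827 + (0.713173)·e^(−0.0894130·4.541) = 0.496827 + (0.713173)·0.666294 = 0.972010 mg/L.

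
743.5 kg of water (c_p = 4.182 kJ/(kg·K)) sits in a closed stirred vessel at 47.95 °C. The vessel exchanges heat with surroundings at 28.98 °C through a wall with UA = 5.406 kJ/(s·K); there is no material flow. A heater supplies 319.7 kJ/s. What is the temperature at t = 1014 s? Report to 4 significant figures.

Heat balance on the well-mixed liquid: M c_p dT/dt = −UA(T − T_amb) + Q̇.
dT/dt = (T_ss − T)/τ with T_ss = T_amb + Q̇/UA = 28.98 + 319.7/5.406 = 88.1180 °C, τ = M c_p/UA = 743.5·4.182/5.406 = 575.160 s.
Solution: T(t) = T_ss + (T₀ − T_ss) e^(−t/τ).
T(1014) = 88.1180 + (-40.1680)·0.171532 = 81.2279 °C.

81.23 °C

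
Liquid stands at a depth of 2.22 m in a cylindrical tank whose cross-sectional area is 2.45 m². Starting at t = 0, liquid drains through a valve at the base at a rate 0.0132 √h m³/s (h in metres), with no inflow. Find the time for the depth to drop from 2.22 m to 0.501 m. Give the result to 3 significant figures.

290 s

Accumulation of liquid (constant cross-section A): A dh/dt = −0.0132 √h.
∫ h^(−1/2) dh = −(0.0132/A) ∫ dt, giving 2√h = 2√h₀ − (0.0132/A) t.
t = 2A(√h₀ − √h)/0.0132 = 2·2.45·(√2.22 − √0.501)/0.0132
  = 4.9000 × (1.4900 − 0.70781) / 0.0132 = 290.34 s.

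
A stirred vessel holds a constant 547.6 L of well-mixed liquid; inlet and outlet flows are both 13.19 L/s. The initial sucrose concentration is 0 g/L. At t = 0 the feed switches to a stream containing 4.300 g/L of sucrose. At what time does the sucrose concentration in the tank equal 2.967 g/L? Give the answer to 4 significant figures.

Species balance: V dC/dt = Q(C_in − C) ⇒ τ = V/Q = 41.5163 s.
C(t) = C_in + (C₀ − C_in) e^(−t/τ). Set C = 2.967 and solve for t:
e^(−t/τ) = (C − C_in)/(C₀ − C_in) = (2.967 − 4.300)/(0 − 4.300) = 0.310000
t = −τ ln(…) = 41.5163 × 1.17118 = 48.6232 s.

48.62 s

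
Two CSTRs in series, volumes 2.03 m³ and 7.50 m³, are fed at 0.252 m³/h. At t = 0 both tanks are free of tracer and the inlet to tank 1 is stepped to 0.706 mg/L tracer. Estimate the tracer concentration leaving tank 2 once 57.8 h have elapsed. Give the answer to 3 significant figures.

Species balance on tank i: dCᵢ/dt = (Cᵢ₋₁ − Cᵢ)/τᵢ with τᵢ = Vᵢ/Q.
τ₁ = 2.03/0.252 = 8.0556 h; τ₂ = 7.50/0.252 = 29.762 h.
Solving the cascade with C₁(0)=C₂(0)=0 gives C₂(t) = C_in[1 − (τ₁ e^(−t/τ₁) − τ₂ e^(−t/τ₂))/(τ₁ − τ₂)].
At t = 57.8: e^(−t/τ₁) = 0.00076535, e^(−t/τ₂) = 0.14341.
C₂ = 0.706·[1 − (8.0556·0.00076535 − 29.762·0.14341)/(-21.706)] = 0.706·0.80366 = 0.56738 mg/L.

0.567 mg/L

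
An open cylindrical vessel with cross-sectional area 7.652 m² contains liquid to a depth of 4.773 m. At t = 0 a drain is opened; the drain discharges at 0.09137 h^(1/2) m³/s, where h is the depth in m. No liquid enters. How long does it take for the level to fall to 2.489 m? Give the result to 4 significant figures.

101.7 s

Accumulation of liquid (constant cross-section A): A dh/dt = −0.09137 √h.
This is separable: 2 d(√h)/dt = −0.09137/A, so √h = √h₀ − (0.09137/(2A)) t.
t = 2A(√h₀ − √h)/0.09137 = 2·7.652·(√4.773 − √2.489)/0.09137
  = 15.3040 × (2.18472 − 1.57766) / 0.09137 = 101.680 s.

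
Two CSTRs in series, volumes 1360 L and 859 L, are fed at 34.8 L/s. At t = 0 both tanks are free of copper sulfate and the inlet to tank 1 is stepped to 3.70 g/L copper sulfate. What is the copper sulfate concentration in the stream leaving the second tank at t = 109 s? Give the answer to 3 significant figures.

3.16 g/L

Time constants: τᵢ = Vᵢ/Q for each well-mixed tank.
τ₁ = 1360/34.8 = 39.080 s; τ₂ = 859/34.8 = 24.684 s.
Solving the cascade with C₁(0)=C₂(0)=0 gives C₂(t) = C_in[1 − (τ₁ e^(−t/τ₁) − τ₂ e^(−t/τ₂))/(τ₁ − τ₂)].
At t = 109: e^(−t/τ₁) = 0.061475, e^(−t/τ₂) = 0.012084.
C₂ = 3.70·[1 − (39.080·0.061475 − 24.684·0.012084)/(14.397)] = 3.70·0.85384 = 3.1592 g/L.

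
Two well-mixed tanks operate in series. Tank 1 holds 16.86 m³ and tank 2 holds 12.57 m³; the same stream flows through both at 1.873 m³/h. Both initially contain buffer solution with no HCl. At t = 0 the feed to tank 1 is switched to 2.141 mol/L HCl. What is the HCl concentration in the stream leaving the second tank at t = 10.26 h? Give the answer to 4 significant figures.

0.8094 mol/L

Species balance on tank i: dCᵢ/dt = (Cᵢ₋₁ − Cᵢ)/τᵢ with τᵢ = Vᵢ/Q.
τ₁ = 16.86/1.873 = 9.00160 h; τ₂ = 12.57/1.873 = 6.71116 h.
Solving the cascade with C₁(0)=C₂(0)=0 gives C₂(t) = C_in[1 − (τ₁ e^(−t/τ₁) − τ₂ e^(−t/τ₂))/(τ₁ − τ₂)].
At t = 10.26: e^(−t/τ₁) = 0.319884, e^(−t/τ₂) = 0.216796.
C₂ = 2.141·[1 − (9.00160·0.319884 − 6.71116·0.216796)/(2.29044)] = 2.141·0.378062 = 0.809431 mol/L.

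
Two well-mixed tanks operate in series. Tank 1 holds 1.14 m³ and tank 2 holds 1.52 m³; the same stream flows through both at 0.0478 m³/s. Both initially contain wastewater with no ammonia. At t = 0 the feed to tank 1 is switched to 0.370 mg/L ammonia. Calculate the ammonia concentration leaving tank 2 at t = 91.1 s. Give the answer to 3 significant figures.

Time constants: τᵢ = Vᵢ/Q for each well-mixed tank.
τ₁ = 1.14/0.0478 = 23.849 s; τ₂ = 1.52/0.0478 = 31.799 s.
Tank 1: C₁ = C_in(1 − e^(−t/τ₁)). Tank 2 (τ₁ ≠ τ₂): C₂ = C_in[1 − (τ₁ e^(−t/τ₁) − τ₂ e^(−t/τ₂))/(τ₁ − τ₂)].
At t = 91.1: e^(−t/τ₁) = 0.021932, e^(−t/τ₂) = 0.056991.
C₂ = 0.370·[1 − (23.849·0.021932 − 31.799·0.056991)/(-7.9498)] = 0.370·0.83783 = 0.31000 mg/L.

0.310 mg/L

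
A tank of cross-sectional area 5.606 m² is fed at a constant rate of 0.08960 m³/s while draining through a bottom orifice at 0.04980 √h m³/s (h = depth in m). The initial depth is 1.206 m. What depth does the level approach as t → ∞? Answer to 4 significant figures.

3.237 m

A dh/dt = Q_in − 0.04980 √h. Steady state requires inflow = outflow:
Q_in = 0.04980 √h_ss ⇒ √h_ss = 0.08960/0.04980 = 1.79920.
h_ss = 1.79920² = 3.23711 m. (Since h₀ = 1.206 m < h_ss, the level will rise toward this value.)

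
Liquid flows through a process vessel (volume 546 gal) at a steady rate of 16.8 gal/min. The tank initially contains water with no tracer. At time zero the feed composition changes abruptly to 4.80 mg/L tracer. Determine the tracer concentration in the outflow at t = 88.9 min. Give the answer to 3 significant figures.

Transient balance on the dissolved component: V dC/dt = Q(C_in − C).
So dC/dt = (C_in − C)/τ with τ = V/Q = 546/16.8 = 32.500 min.
Solution: C(t) = C_in + (C₀ − C_in) e^(−t/τ).
C(88.9) = 4.80 + (0 − 4.80)·e^(−88.9/32.500) = 4.80 + (-4.8000)·0.064869 = 4.4886 mg/L.

4.49 mg/L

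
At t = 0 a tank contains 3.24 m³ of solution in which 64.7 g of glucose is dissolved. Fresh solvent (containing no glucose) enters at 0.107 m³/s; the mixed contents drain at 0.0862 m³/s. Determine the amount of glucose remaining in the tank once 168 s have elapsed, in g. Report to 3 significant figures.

3.12 g

Total volume: dV/dt = Q_in − Q_out = 0.020800 m³/s, so V(t) = 3.24 + 0.020800 t and V(168) = 6.7344 m³.
Solute balance: dm/dt = 0 − Q_out C = −Q_out m/V(t).
Separate: dm/m = −Q_out dt/V(t) ⇒ ln(m/m₀) = −(Q_out/(Q_in−Q_out)) ln(V/V₀).
m = m₀ (V₀/V)^(Q_out/(Q_in−Q_out)) = 64.7 × (3.24/6.7344)^(4.1442) = 3.1193 g.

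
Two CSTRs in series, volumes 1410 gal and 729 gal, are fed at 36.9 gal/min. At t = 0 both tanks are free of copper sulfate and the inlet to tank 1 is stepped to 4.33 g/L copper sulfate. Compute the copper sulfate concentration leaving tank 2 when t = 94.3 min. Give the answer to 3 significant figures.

Time constants: τᵢ = Vᵢ/Q for each well-mixed tank.
τ₁ = 1410/36.9 = 38.211 min; τ₂ = 729/36.9 = 19.756 min.
Solving the cascade with C₁(0)=C₂(0)=0 gives C₂(t) = C_in[1 − (τ₁ e^(−t/τ₁) − τ₂ e^(−t/τ₂))/(τ₁ − τ₂)].
At t = 94.3: e^(−t/τ₁) = 0.084767, e^(−t/τ₂) = 0.0084532.
C₂ = 4.33·[1 − (38.211·0.084767 − 19.756·0.0084532)/(18.455)] = 4.33·0.83354 = 3.6092 g/L.

3.61 g/L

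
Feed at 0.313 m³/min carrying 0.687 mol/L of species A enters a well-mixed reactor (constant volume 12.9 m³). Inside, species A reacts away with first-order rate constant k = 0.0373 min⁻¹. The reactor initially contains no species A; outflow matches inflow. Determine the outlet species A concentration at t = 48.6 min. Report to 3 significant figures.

0.257 mol/L

V dC/dt = Q(C_in − C) − k V C.
This is linear with rate a = Q/V + k = 0.061564 min⁻¹.
C_ss = Q C_in/(Q + kV) = 0.27076 mol/L; C(t) = C_ss + (C₀ − C_ss) e^(−a t).
C(48.6) = 0.27076 + (-0.27076)·e^(−0.061564·48.6) = 0.27076 + (-0.27076)·0.050187 = 0.25717 mol/L.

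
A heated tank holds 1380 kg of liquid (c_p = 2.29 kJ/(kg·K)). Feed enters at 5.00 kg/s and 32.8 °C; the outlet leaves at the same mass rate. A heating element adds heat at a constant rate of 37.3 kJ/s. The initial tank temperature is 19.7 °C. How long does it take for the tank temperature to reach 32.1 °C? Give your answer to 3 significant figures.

392 s

M c_p dT/dt = ṁ c_p (T_in − T) + Q̇.
τ = M/ṁ = 276.00 s; T_ss = T_in + Q̇/(ṁ c_p) = 36.058 °C.
T(t) = T_ss + (T₀ − T_ss) e^(−t/τ). Set T = 32.1:
e^(−t/τ) = (32.1 − 36.058)/(19.7 − 36.058) = 0.24194
t = −276.00 · ln(0.24194) = 391.66 s.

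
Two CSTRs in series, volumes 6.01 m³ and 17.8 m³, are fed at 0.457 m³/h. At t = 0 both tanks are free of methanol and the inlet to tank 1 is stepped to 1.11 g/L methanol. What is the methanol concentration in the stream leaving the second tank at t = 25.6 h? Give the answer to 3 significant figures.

Time constants: τᵢ = Vᵢ/Q for each well-mixed tank.
τ₁ = 6.01/0.457 = 13.151 h; τ₂ = 17.8/0.457 = 38.950 h.
Solving the cascade with C₁(0)=C₂(0)=0 gives C₂(t) = C_in[1 − (τ₁ e^(−t/τ₁) − τ₂ e^(−t/τ₂))/(τ₁ − τ₂)].
At t = 25.6: e^(−t/τ₁) = 0.14276, e^(−t/τ₂) = 0.51827.
C₂ = 1.11·[1 − (13.151·0.14276 − 38.950·0.51827)/(-25.799)] = 1.11·0.29031 = 0.32224 g/L.

0.322 g/L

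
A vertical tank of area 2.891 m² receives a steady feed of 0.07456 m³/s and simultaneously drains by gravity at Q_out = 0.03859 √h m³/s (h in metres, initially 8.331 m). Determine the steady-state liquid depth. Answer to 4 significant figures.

Volume balance on the tank: A dh/dt = Q_in − 0.03859 √h. At steady state dh/dt = 0:
Q_in = 0.03859 √h_ss ⇒ √h_ss = 0.07456/0.03859 = 1.93211.
h_ss = 1.93211² = 3.73304 m. (Since h₀ = 8.331 m > h_ss, the level will fall toward this value.)

3.733 m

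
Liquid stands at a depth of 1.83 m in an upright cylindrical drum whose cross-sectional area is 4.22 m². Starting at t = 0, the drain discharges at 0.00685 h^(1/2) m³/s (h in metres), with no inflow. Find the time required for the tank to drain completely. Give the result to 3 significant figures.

1670 s

With no inflow, A dh/dt = −0.00685 √h.
This is separable: 2 d(√h)/dt = −0.00685/A, so √h = √h₀ − (0.00685/(2A)) t.
Tank is empty when √h = 0: t_empty = 2A√h₀/0.00685.
t_empty = 2·4.22·√1.83/0.00685 = 8.4400·1.3528/0.00685 = 1666.8 s.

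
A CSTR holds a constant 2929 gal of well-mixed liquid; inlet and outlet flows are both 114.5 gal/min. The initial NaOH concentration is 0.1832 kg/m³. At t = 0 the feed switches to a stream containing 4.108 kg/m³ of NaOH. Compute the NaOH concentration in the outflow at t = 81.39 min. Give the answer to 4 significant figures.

Species balance on the tank: V dC/dt = Q(C_in − C).
Time constant τ = V/Q = 2929/114.5 = 25.5808 min.
C approaches C_in exponentially: C(t) = C_in + (C₀ − C_in) e^(−t/τ).
C(81.39) = 4.108 + (0.1832 − 4.108)·e^(−81.39/25.5808) = 4.108 + (-3.92480)·0.0415156 = 3.94506 kg/m³.

3.945 kg/m³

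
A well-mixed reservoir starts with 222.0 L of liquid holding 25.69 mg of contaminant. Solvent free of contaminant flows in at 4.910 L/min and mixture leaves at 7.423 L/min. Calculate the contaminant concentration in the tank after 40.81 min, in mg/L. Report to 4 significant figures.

0.03447 mg/L

Let m(t) be the amount of contaminant. Volume: V(t) = V₀ + (Q_in − Q_out) t = 222.0 − 2.51300 t; V(40.81) = 119.444 L.
No contaminant enters, so dm/dt = −Q_out · (m/V).
Separate: dm/m = −Q_out dt/V(t) ⇒ ln(m/m₀) = −(Q_out/(Q_in−Q_out)) ln(V/V₀).
m = m₀ (V₀/V)^(Q_out/(Q_in−Q_out)) = 25.69 × (222.0/119.444)^(-2.95384) = 4.11746 mg.
C = m/V = 4.11746/119.444 = 0.0344717 mg/L.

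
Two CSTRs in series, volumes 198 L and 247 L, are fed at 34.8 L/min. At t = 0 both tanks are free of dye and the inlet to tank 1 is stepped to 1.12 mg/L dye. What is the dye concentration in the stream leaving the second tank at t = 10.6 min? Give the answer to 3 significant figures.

Each tank obeys Vᵢ dCᵢ/dt = Q(Cᵢ₋₁ − Cᵢ), so τᵢ = Vᵢ/Q.
τ₁ = 198/34.8 = 5.6897 min; τ₂ = 247/34.8 = 7.0977 min.
Tank 1: C₁ = C_in(1 − e^(−t/τ₁)). Tank 2 (τ₁ ≠ τ₂): C₂ = C_in[1 − (τ₁ e^(−t/τ₁) − τ₂ e^(−t/τ₂))/(τ₁ − τ₂)].
At t = 10.6: e^(−t/τ₁) = 0.15520, e^(−t/τ₂) = 0.22460.
C₂ = 1.12·[1 − (5.6897·0.15520 − 7.0977·0.22460)/(-1.4080)] = 1.12·0.49498 = 0.55438 mg/L.

0.554 mg/L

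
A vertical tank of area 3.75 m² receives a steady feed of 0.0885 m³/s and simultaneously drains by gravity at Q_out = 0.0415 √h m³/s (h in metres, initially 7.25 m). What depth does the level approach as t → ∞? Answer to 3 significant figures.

4.55 m

Level balance: A dh/dt = 0.0885 − 0.0415 √h. Setting dh/dt = 0:
Q_in = 0.0415 √h_ss ⇒ √h_ss = 0.0885/0.0415 = 2.1325.
h_ss = 2.1325² = 4.5477 m. (Since h₀ = 7.25 m > h_ss, the level will fall toward this value.)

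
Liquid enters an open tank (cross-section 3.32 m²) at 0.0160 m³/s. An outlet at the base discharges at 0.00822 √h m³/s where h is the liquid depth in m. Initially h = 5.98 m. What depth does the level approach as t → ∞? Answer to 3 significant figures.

3.79 m

Unsteady balance on liquid volume: A dh/dt = Q_in − 0.00822 √h. At steady state dh/dt = 0:
Q_in = 0.00822 √h_ss ⇒ √h_ss = 0.0160/0.00822 = 1.9465.
h_ss = 1.9465² = 3.7888 m. (Since h₀ = 5.98 m > h_ss, the level will fall toward this value.)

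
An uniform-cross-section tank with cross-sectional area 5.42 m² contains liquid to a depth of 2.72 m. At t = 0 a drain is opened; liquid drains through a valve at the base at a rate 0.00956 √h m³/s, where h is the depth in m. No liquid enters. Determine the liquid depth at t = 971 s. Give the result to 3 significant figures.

0.629 m

With no inflow, A dh/dt = −0.00956 √h.
Separate and integrate: 2(√h − √h₀) = −(0.00956/A) t.
√h = √2.72 − 0.00956·971/(2·5.42) = 1.6492 − 0.85634 = 0.79290.
h = 0.79290² = 0.62869 m.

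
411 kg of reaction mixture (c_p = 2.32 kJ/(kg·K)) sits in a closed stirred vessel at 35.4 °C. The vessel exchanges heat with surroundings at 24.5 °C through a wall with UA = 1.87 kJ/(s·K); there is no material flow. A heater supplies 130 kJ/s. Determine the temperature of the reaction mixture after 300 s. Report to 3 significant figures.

61.5 °C

Energy balance: M c_p dT/dt = −UA(T − T_amb) + Q̇.
dT/dt = (T_ss − T)/τ with T_ss = T_amb + Q̇/UA = 24.5 + 130/1.87 = 94.019 °C, τ = M c_p/UA = 411·2.32/1.87 = 509.90 s.
Integrating: T(t) = T_ss + (T₀ − T_ss) e^(−t/τ).
T(300) = 94.019 + (-58.619)·0.55524 = 61.471 °C.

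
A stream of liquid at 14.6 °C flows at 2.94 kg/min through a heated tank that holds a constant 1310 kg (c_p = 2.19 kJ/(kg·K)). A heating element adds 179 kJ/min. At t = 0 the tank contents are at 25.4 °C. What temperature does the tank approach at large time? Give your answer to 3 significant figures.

42.4 °C

First-law balance (no shaft work): M c_p dT/dt = ṁ c_p (T_in − T) + 179.
At steady state dT/dt = 0 ⇒ T_ss = T_in + Q̇/(ṁ c_p) = 14.6 + 179/(2.94·2.19) = 42.401 °C.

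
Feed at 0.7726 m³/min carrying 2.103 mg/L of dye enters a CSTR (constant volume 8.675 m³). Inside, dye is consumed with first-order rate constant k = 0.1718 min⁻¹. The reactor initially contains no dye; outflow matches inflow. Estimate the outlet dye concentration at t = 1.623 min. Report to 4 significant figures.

0.2478 mg/L

Species balance: V dC/dt = Q C_in − Q C − k V C.
This is linear with rate a = Q/V + k = 0.260861 min⁻¹.
C_ss = Q C_in/(Q + kV) = 0.717986 mg/L; C(t) = C_ss + (C₀ − C_ss) e^(−a t).
C(1.623) = 0.717986 + (-0.717986)·e^(−0.260861·1.623) = 0.717986 + (-0.717986)·0.654832 = 0.247826 mg/L.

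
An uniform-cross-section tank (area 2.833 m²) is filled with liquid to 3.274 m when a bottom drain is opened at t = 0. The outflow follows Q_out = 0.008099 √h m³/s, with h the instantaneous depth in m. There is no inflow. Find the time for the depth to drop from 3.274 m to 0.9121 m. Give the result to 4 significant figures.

597.7 s

With no inflow, A dh/dt = −0.008099 √h.
This is separable: 2 d(√h)/dt = −0.008099/A, so √h = √h₀ − (0.008099/(2A)) t.
t = 2A(√h₀ − √h)/0.008099 = 2·2.833·(√3.274 − √0.9121)/0.008099
  = 5.66600 × (1.80942 − 0.955039) / 0.008099 = 597.718 s.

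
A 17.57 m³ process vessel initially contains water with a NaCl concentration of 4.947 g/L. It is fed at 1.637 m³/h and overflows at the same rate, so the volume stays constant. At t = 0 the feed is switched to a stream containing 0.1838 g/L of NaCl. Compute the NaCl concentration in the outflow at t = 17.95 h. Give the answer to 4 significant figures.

Accumulation = in − out for the solute gives V dC/dt = Q(C_in − C).
So dC/dt = (C_in − C)/τ with τ = V/Q = 17.57/1.637 = 10.7330 h.
This is linear first-order; C(t) = C_in + (C₀ − C_in) e^(−t/τ).
C(17.95) = 0.1838 + (4.947 − 0.1838)·e^(−17.95/10.7330) = 0.1838 + (4.76320)·0.187795 = 1.07830 g/L.

1.078 g/L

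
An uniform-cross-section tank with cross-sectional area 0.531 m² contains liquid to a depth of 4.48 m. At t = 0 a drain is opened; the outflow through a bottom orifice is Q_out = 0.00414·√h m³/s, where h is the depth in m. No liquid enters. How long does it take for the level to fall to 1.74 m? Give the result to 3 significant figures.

205 s

Accumulation of liquid (constant cross-section A): A dh/dt = −0.00414 √h.
∫ h^(−1/2) dh = −(0.00414/A) ∫ dt, giving 2√h = 2√h₀ − (0.00414/A) t.
t = 2A(√h₀ − √h)/0.00414 = 2·0.531·(√4.48 − √1.74)/0.00414
  = 1.0620 × (2.1166 − 1.3191) / 0.00414 = 204.58 s.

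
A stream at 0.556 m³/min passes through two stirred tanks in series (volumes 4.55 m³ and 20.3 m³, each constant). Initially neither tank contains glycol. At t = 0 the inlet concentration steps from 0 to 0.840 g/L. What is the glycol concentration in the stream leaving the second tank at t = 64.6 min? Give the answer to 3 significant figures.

Each tank obeys Vᵢ dCᵢ/dt = Q(Cᵢ₋₁ − Cᵢ), so τᵢ = Vᵢ/Q.
τ₁ = 4.55/0.556 = 8.1835 min; τ₂ = 20.3/0.556 = 36.511 min.
Tank 1: C₁ = C_in(1 − e^(−t/τ₁)). Tank 2 (τ₁ ≠ τ₂): C₂ = C_in[1 − (τ₁ e^(−t/τ₁) − τ₂ e^(−t/τ₂))/(τ₁ − τ₂)].
At t = 64.6: e^(−t/τ₁) = 0.00037298, e^(−t/τ₂) = 0.17045.
C₂ = 0.840·[1 − (8.1835·0.00037298 − 36.511·0.17045)/(-28.327)] = 0.840·0.78042 = 0.65555 g/L.

0.656 g/L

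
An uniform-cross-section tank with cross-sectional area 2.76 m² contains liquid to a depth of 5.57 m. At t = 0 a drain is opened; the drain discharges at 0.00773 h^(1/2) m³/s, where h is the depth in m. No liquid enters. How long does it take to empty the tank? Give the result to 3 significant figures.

1690 s

With no inflow, A dh/dt = −0.00773 √h.
This is separable: 2 d(√h)/dt = −0.00773/A, so √h = √h₀ − (0.00773/(2A)) t.
Set h = 0: 2√h₀ = (0.00773/A) t_empty ⇒ t_empty = 2A√h₀/0.00773.
t_empty = 2·2.76·√5.57/0.00773 = 5.5200·2.3601/0.00773 = 1685.3 s.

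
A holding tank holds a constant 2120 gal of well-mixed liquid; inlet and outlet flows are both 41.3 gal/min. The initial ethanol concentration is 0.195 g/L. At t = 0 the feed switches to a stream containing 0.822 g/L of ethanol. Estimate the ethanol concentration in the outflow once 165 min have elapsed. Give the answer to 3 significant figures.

Transient balance on the dissolved component: V dC/dt = Q(C_in − C).
Time constant τ = V/Q = 2120/41.3 = 51.332 min.
Solution: C(t) = C_in + (C₀ − C_in) e^(−t/τ).
C(165) = 0.822 + (0.195 − 0.822)·e^(−165/51.332) = 0.822 + (-0.62700)·0.040180 = 0.79681 g/L.

0.797 g/L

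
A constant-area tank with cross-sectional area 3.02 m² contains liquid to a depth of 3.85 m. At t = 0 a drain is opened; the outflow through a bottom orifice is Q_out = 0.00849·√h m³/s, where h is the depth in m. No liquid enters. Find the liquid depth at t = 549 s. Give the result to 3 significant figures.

1.42 m

A dh/dt = −Q_out = −0.00849 √h.
Separate and integrate: 2(√h − √h₀) = −(0.00849/A) t.
√h = √3.85 − 0.00849·549/(2·3.02) = 1.9621 − 0.77169 = 1.1905.
h = 1.1905² = 1.4172 m.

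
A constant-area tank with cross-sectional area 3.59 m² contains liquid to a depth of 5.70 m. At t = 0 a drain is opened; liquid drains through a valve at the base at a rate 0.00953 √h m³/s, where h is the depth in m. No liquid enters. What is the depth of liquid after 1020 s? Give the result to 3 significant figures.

1.07 m

Volume balance on the tank: A dh/dt = −0.00953 √h.
This is separable: 2 d(√h)/dt = −0.00953/A, so √h = √h₀ − (0.00953/(2A)) t.
√h = √5.70 − 0.00953·1020/(2·3.59) = 2.3875 − 1.3538 = 1.0336.
h = 1.0336² = 1.0684 m.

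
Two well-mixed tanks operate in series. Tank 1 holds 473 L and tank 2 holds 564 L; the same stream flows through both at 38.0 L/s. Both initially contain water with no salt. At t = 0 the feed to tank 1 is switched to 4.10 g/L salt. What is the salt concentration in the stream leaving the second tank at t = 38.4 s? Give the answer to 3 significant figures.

Species balance on tank i: dCᵢ/dt = (Cᵢ₋₁ − Cᵢ)/τᵢ with τᵢ = Vᵢ/Q.
τ₁ = 473/38.0 = 12.447 s; τ₂ = 564/38.0 = 14.842 s.
Tank 1: C₁ = C_in(1 − e^(−t/τ₁)). Tank 2 (τ₁ ≠ τ₂): C₂ = C_in[1 − (τ₁ e^(−t/τ₁) − τ₂ e^(−t/τ₂))/(τ₁ − τ₂)].
At t = 38.4: e^(−t/τ₁) = 0.045731, e^(−t/τ₂) = 0.075228.
C₂ = 4.10·[1 − (12.447·0.045731 − 14.842·0.075228)/(-2.3947)] = 4.10·0.77145 = 3.1629 g/L.

3.16 g/L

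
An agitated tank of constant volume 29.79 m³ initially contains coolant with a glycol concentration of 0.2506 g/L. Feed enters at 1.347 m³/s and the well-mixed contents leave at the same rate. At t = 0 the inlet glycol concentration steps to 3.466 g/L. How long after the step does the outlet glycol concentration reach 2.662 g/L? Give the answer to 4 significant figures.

30.65 s

Species balance: V dC/dt = Q(C_in − C) ⇒ τ = V/Q = 22.1158 s.
C(t) = C_in + (C₀ − C_in) e^(−t/τ). Set C = 2.662 and solve for t:
e^(−t/τ) = (C − C_in)/(C₀ − C_in) = (2.662 − 3.466)/(0.2506 − 3.466) = 0.250047
t = −τ ln(…) = 22.1158 × 1.38611 = 30.6549 s.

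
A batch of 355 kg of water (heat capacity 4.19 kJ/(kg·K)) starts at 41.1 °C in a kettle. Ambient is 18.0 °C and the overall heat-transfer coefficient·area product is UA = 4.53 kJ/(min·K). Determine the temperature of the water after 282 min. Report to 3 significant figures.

27.8 °C

Energy balance: M c_p dT/dt = −UA(T − T_amb).
dT/dt = (T_ss − T)/τ with T_ss = T_amb = 18.000 °C, τ = M c_p/UA = 355·4.19/4.53 = 328.36 min.
T approaches T_ss exponentially: T(t) = T_ss + (T₀ − T_ss) e^(−t/τ).
T(282) = 18.000 + (23.100)·0.42366 = 27.787 °C.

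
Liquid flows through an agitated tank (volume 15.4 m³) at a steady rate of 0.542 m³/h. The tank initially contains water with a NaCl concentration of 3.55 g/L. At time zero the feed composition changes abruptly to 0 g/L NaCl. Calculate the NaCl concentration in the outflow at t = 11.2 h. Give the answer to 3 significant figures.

Mass balance on the solute (V constant): V dC/dt = Q(C_in − C).
So dC/dt = (C_in − C)/τ with τ = V/Q = 15.4/0.542 = 28.413 h.
Integrating: C(t) = C_in + (C₀ − C_in) e^(−t/τ).
C(11.2) = 0 + (3.55 − 0)·e^(−11.2/28.413) = 0 + (3.5500)·0.67423 = 2.3935 g/L.

2.39 g/L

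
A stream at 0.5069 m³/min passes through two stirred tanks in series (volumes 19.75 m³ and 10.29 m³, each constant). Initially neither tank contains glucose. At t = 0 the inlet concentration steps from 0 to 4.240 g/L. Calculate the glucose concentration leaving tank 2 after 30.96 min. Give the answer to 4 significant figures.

Species balance on tank i: dCᵢ/dt = (Cᵢ₋₁ − Cᵢ)/τᵢ with τᵢ = Vᵢ/Q.
τ₁ = 19.75/0.5069 = 38.9623 min; τ₂ = 10.29/0.5069 = 20.2999 min.
Solving the cascade with C₁(0)=C₂(0)=0 gives C₂(t) = C_in[1 − (τ₁ e^(−t/τ₁) − τ₂ e^(−t/τ₂))/(τ₁ − τ₂)].
At t = 30.96: e^(−t/τ₁) = 0.451756, e^(−t/τ₂) = 0.217592.
C₂ = 4.240·[1 − (38.9623·0.451756 − 20.2999·0.217592)/(18.6625)] = 4.240·0.293536 = 1.24459 g/L.

1.245 g/L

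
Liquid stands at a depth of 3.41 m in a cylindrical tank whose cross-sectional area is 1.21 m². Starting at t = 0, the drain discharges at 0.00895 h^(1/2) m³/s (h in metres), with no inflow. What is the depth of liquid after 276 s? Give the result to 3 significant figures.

With no inflow, A dh/dt = −0.00895 √h.
∫ h^(−1/2) dh = −(0.00895/A) ∫ dt, giving 2√h = 2√h₀ − (0.00895/A) t.
√h = √3.41 − 0.00895·276/(2·1.21) = 1.8466 − 1.0207 = 0.82587.
h = 0.82587² = 0.68207 m.

0.682 m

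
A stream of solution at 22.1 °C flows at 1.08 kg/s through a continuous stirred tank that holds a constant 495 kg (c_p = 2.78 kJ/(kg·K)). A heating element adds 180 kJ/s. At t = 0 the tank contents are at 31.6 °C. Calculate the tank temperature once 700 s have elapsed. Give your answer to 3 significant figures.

71.1 °C

M c_p dT/dt = ṁ c_p (T_in − T) + Q̇.
Rearrange: dT/dt = (T_ss − T)/τ with τ = M/ṁ = 458.33 s and T_ss = T_in + Q̇/(ṁ c_p) = 82.052 °C.
Solution: T(t) = T_ss + (T₀ − T_ss) e^(−t/τ).
T(700) = 82.052 + (-50.452)·e^(−700/458.33) = 82.052 + (-50.452)·0.21713 = 71.098 °C.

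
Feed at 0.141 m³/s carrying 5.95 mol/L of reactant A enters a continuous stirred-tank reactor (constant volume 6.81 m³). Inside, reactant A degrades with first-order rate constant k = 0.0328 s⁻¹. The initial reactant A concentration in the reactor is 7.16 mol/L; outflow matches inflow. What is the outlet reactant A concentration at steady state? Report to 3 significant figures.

2.30 mol/L

V dC/dt = Q(C_in − C) − k V C.
Steady state (dC/dt = 0): C_ss = Q C_in/(Q + kV) = C_in/(1 + kV/Q).
C_ss = 0.141·5.95/(0.141 + 0.0328·6.81) = 0.83895/0.36437 = 2.3025 mol/L.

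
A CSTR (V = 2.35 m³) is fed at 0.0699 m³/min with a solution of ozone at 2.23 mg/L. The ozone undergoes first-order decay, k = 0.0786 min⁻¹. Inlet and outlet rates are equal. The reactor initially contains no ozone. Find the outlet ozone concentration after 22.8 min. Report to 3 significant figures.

Species balance: V dC/dt = Q C_in − Q C − k V C.
This is linear with rate a = Q/V + k = 0.10834 min⁻¹.
C_ss = Q C_in/(Q + kV) = 0.61222 mg/L; C(t) = C_ss + (C₀ − C_ss) e^(−a t).
C(22.8) = 0.61222 + (-0.61222)·e^(−0.10834·22.8) = 0.61222 + (-0.61222)·0.084563 = 0.56045 mg/L.

0.560 mg/L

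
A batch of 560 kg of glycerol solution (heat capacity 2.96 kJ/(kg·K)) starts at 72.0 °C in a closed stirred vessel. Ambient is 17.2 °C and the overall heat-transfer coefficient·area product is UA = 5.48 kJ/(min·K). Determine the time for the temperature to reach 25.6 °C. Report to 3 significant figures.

567 min

Energy balance: M c_p dT/dt = −UA(T − T_amb).
τ = M c_p/UA = 302.48 min; T_ss = T_amb = 17.200 °C.
T(t) = T_ss + (T₀ − T_ss)e^(−t/τ); set T = 25.6:
t = −τ ln[(T − T_ss)/(T₀ − T_ss)] = −302.48 · ln(0.15328) = 567.29 min.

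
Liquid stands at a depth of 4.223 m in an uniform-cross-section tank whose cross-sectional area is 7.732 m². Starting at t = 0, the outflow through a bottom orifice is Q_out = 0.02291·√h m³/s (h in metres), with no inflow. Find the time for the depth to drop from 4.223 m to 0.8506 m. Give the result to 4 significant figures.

Accumulation of liquid (constant cross-section A): A dh/dt = −0.02291 √h.
This is separable: 2 d(√h)/dt = −0.02291/A, so √h = √h₀ − (0.02291/(2A)) t.
t = 2A(√h₀ − √h)/0.02291 = 2·7.732·(√4.223 − √0.8506)/0.02291
  = 15.4640 × (2.05499 − 0.922280) / 0.02291 = 764.570 s.

764.6 s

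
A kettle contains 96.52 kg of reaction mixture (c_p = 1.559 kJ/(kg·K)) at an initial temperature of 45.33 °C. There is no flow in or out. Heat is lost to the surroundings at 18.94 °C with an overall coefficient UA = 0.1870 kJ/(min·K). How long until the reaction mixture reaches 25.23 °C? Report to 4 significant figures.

1154 min

Unsteady energy balance on the tank contents: M c_p dT/dt = −UA(T − T_amb).
τ = M c_p/UA = 804.677 min; T_ss = T_amb = 18.9400 °C.
T(t) = T_ss + (T₀ − T_ss)e^(−t/τ); set T = 25.23:
t = −τ ln[(T − T_ss)/(T₀ − T_ss)] = −804.677 · ln(0.238348) = 1153.93 min.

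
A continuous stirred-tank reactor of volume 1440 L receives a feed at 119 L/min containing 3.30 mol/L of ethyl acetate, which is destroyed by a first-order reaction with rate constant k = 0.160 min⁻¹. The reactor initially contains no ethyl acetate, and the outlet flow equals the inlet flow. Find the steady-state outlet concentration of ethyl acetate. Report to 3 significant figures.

Accumulation = in − out − consumed: V dC/dt = Q C_in − Q C − k V C.
Steady state (dC/dt = 0): C_ss = Q C_in/(Q + kV) = C_in/(1 + kV/Q).
C_ss = 119·3.30/(119 + 0.160·1440) = 392.70/349.40 = 1.1239 mol/L.

1.12 mol/L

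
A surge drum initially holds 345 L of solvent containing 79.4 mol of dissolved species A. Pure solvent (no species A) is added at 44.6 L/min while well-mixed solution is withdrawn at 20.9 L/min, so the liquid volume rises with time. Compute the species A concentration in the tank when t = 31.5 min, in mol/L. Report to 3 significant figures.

Total volume: dV/dt = Q_in − Q_out = 23.700 L/min, so V(t) = 345 + 23.700 t and V(31.5) = 1091.6 L.
No species A enters, so dm/dt = −Q_out · (m/V).
Separate: dm/m = −Q_out dt/V(t) ⇒ ln(m/m₀) = −(Q_out/(Q_in−Q_out)) ln(V/V₀).
m = m₀ (V₀/V)^(Q_out/(Q_in−Q_out)) = 79.4 × (345/1091.6)^(0.88186) = 28.754 mol.
C = m/V = 28.754/1091.6 = 0.026342 mol/L.

0.0263 mol/L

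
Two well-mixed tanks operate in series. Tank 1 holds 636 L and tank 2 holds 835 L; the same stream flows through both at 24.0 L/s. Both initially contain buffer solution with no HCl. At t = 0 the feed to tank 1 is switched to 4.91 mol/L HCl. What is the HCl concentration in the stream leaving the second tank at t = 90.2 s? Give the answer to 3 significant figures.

Species balance on tank i: dCᵢ/dt = (Cᵢ₋₁ − Cᵢ)/τᵢ with τᵢ = Vᵢ/Q.
τ₁ = 636/24.0 = 26.500 s; τ₂ = 835/24.0 = 34.792 s.
Tank 1: C₁ = C_in(1 − e^(−t/τ₁)). Tank 2 (τ₁ ≠ τ₂): C₂ = C_in[1 − (τ₁ e^(−t/τ₁) − τ₂ e^(−t/τ₂))/(τ₁ − τ₂)].
At t = 90.2: e^(−t/τ₁) = 0.033248, e^(−t/τ₂) = 0.074827.
C₂ = 4.91·[1 − (26.500·0.033248 − 34.792·0.074827)/(-8.2917)] = 4.91·0.79229 = 3.8901 mol/L.

3.89 mol/L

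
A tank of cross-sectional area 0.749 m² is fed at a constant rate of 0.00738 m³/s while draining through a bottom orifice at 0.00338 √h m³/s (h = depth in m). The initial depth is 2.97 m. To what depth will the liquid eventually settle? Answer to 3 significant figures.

Volume balance on the tank: A dh/dt = Q_in − 0.00338 √h. At steady state dh/dt = 0:
Q_in = 0.00338 √h_ss ⇒ √h_ss = 0.00738/0.00338 = 2.1834.
h_ss = 2.1834² = 4.7674 m. (Since h₀ = 2.97 m < h_ss, the level will rise toward this value.)

4.77 m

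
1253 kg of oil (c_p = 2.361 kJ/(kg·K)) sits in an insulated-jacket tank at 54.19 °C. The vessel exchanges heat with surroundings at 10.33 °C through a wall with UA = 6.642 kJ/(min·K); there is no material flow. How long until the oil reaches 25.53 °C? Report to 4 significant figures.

472.0 min

Energy balance: M c_p dT/dt = −UA(T − T_amb).
τ = M c_p/UA = 445.398 min; T_ss = T_amb = 10.3300 °C.
T(t) = T_ss + (T₀ − T_ss)e^(−t/τ); set T = 25.53:
t = −τ ln[(T − T_ss)/(T₀ − T_ss)] = −445.398 · ln(0.346557) = 471.991 min.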